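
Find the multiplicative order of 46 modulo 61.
30

61 is prime, so ord(46) divides φ(61) = 60.
Divisors of 60: 1, 2, 3, 4, 5, 6, 10, 12, 15, 20, 30, 60.
Repeated squaring: 46^1 ≡ 46, 46^2 ≡ 42, 46^4 ≡ 56, 46^8 ≡ 25, 46^16 ≡ 15, 46^32 ≡ 42 (mod 61).
Test 46^d mod 61 for each divisor d in increasing order:
46^1 ≡ 46
46^2 ≡ 42
46^3 = 46^2·46^1 ≡ 41
46^4 ≡ 56
46^5 = 46^4·46^1 ≡ 14
46^6 = 46^4·46^2 ≡ 34
46^10 = 46^8·46^2 ≡ 13
46^12 = 46^8·46^4 ≡ 58
46^15 = 46^8·46^4·46^2·46^1 ≡ 60
46^20 = 46^16·46^4 ≡ 47
46^30 = 46^16·46^8·46^4·46^2 ≡ 1  ← first divisor giving 1
The order is 30.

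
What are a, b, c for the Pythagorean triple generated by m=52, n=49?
(303, 5096, 5105)

Euclid's formula: a = m² - n², b = 2mn, c = m² + n²
m = 52, n = 49
a = 52² - 49² = 2704 - 2401 = 303
b = 2 × 52 × 49 = 5096
c = 52² + 49² = 2704 + 2401 = 5105
Verification: 303² + 5096² = 91809 + 25969216 = 26061025 = 5105² ✓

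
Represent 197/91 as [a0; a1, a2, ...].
[2; 6, 15]

Euclidean algorithm steps:
197 = 2 × 91 + 15
91 = 6 × 15 + 1
15 = 15 × 1 + 0
Continued fraction: [2; 6, 15]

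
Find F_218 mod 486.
1

Matrix identity: Q^n = [[F_(n+1), F_n], [F_n, F_(n-1)]] with Q = [[1,1],[1,0]].
n = 218 = 11011010₂. Square-and-multiply, entries mod 486:
Q^1 = [[1,1],[1,0]]
Q^3 = (Q^1)²·Q = [[3,2],[2,1]]
Q^6 = (Q^3)² = [[13,8],[8,5]]
Q^13 = (Q^6)²·Q = [[377,233],[233,144]]
Q^27 = (Q^13)²·Q = [[453,74],[74,379]]
Q^54 = (Q^27)² = [[247,332],[332,401]]
Q^109 = (Q^54)²·Q = [[485,161],[161,324]]
Q^218 = (Q^109)² = [[164,1],[1,163]]
F_218 mod 486 = Q^218[0][1] = 1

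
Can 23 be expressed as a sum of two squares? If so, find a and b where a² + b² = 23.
Not possible

Factorization: 23 = 23
By Fermat: n is sum of two squares iff every prime p ≡ 3 (mod 4) appears to even power.
Prime(s) ≡ 3 (mod 4) with odd exponent: [(23, 1)]
Therefore 23 cannot be expressed as a² + b².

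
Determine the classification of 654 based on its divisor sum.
abundant

Proper divisors of 654: sum = 1 + 2 + 3 + 6 + 109 + 218 + 327 = 666
Since 666 > 654, 654 is abundant.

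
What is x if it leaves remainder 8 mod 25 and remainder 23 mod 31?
333

Using Chinese Remainder Theorem:
M = 25 × 31 = 775
M1 = 31, M2 = 25
y1 = 31^(-1) mod 25 = 21
y2 = 25^(-1) mod 31 = 5
x = (8×31×21 + 23×25×5) mod 775 = 333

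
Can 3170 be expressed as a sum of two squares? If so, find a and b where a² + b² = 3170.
19² + 53² (a=19, b=53)

Factorization: 3170 = 2 × 5 × 317
By Fermat: n is sum of two squares iff every prime p ≡ 3 (mod 4) appears to even power.
All primes ≡ 3 (mod 4) appear to even power.
Search a = 0, 1, 2, … for 3170 - a² a perfect square: first hit at a = 19: 3170 - 361 = 2809 = 53².
3170 = 19² + 53² = 361 + 2809 ✓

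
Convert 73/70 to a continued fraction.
[1; 23, 3]

Euclidean algorithm steps:
73 = 1 × 70 + 3
70 = 23 × 3 + 1
3 = 3 × 1 + 0
Continued fraction: [1; 23, 3]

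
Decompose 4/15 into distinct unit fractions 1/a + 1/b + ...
1/4 + 1/60

Greedy algorithm:
4/15: ceiling(15/4) = 4, use 1/4
1/60: ceiling(60/1) = 60, use 1/60
Result: 4/15 = 1/4 + 1/60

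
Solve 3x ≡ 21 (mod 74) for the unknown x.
x ≡ 7 (mod 74)

gcd(3, 74) = 1, which divides 21, so solutions exist.
Find 3^(-1) mod 74 by the extended Euclidean algorithm:
74 = 24 × 3 + 2  ⟹  2 = (1)·74 + (-24)·3
3 = 1 × 2 + 1  ⟹  1 = (-1)·74 + (25)·3
So (25)·3 ≡ 1 (mod 74), i.e. 3^(-1) ≡ 25 (mod 74).
x ≡ 25 × 21 = 525 ≡ 7 (mod 74).
Check: 3 × 7 = 21 ≡ 21 (mod 74).
Unique solution: x ≡ 7 (mod 74)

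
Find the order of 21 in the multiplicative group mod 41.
20

41 is prime, so ord(21) divides φ(41) = 40.
Divisors of 40: 1, 2, 4, 5, 8, 10, 20, 40.
Repeated squaring: 21^1 ≡ 21, 21^2 ≡ 31, 21^4 ≡ 18, 21^8 ≡ 37, 21^16 ≡ 16, 21^32 ≡ 10 (mod 41).
Test 21^d mod 41 for each divisor d in increasing order:
21^1 ≡ 21
21^2 ≡ 31
21^4 ≡ 18
21^5 = 21^4·21^1 ≡ 9
21^8 ≡ 37
21^10 = 21^8·21^2 ≡ 40
21^20 = 21^16·21^4 ≡ 1  ← first divisor giving 1
The order is 20.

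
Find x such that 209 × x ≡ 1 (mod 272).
177

gcd(209, 272) = 1, so the inverse exists.
Extended Euclidean algorithm on (272, 209):
272 = 1 × 209 + 63  ⟹  63 = (1)·272 + (-1)·209
209 = 3 × 63 + 20  ⟹  20 = (-3)·272 + (4)·209
63 = 3 × 20 + 3  ⟹  3 = (10)·272 + (-13)·209
20 = 6 × 3 + 2  ⟹  2 = (-63)·272 + (82)·209
3 = 1 × 2 + 1  ⟹  1 = (73)·272 + (-95)·209
So (-95)·209 ≡ 1 (mod 272), i.e. 209^(-1) ≡ -95 ≡ 177 (mod 272).
Check: 209 × 177 = 36993 ≡ 1 (mod 272)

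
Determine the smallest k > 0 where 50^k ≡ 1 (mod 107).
106

107 is prime, so ord(50) divides φ(107) = 106.
Divisors of 106: 1, 2, 53, 106.
Repeated squaring: 50^1 ≡ 50, 50^2 ≡ 39, 50^4 ≡ 23, 50^8 ≡ 101, 50^16 ≡ 36, 50^32 ≡ 12, 50^64 ≡ 37 (mod 107).
Test 50^d mod 107 for each divisor d in increasing order:
50^1 ≡ 50
50^2 ≡ 39
50^53 = 50^32·50^16·50^4·50^1 ≡ 106
50^106 = 50^64·50^32·50^8·50^2 ≡ 1  ← first divisor giving 1
The order is 106.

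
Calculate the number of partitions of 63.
1505499

p(n) counts ways to write n as a sum of positive integers (order ignored).
Euler's pentagonal recurrence: p(k) = p(k-1) + p(k-2) - p(k-5) - p(k-7) + p(k-12) + p(k-15) - ... (offsets j(3j∓1)/2, signs ++--, p(0)=1, p(<0)=0).
DP table for k = 0..62: p(0)=1, p(1)=1, p(2)=2, p(3)=3, p(4)=5, p(5)=7, p(6)=11, p(7)=15, p(8)=22, p(9)=30, p(10)=42, p(11)=56, p(12)=77, p(13)=101, p(14)=135, p(15)=176, p(16)=231, p(17)=297, p(18)=385, p(19)=490, p(20)=627, p(21)=792, p(22)=1002, p(23)=1255, p(24)=1575, p(25)=1958, p(26)=2436, p(27)=3010, p(28)=3718, p(29)=4565, p(30)=5604, p(31)=6842, p(32)=8349, p(33)=10143, p(34)=12310, p(35)=14883, p(36)=17977, p(37)=21637, p(38)=26015, p(39)=31185, p(40)=37338, p(41)=44583, p(42)=53174, p(43)=63261, p(44)=75175, p(45)=89134, p(46)=105558, p(47)=124754, p(48)=147273, p(49)=173525, p(50)=204226, p(51)=239943, p(52)=281589, p(53)=329931, p(54)=386155, p(55)=451276, p(56)=526823, p(57)=614154, p(58)=715220, p(59)=831820, p(60)=966467, p(61)=1121505, p(62)=1300156.
Final step: p(63) = p(62) + p(61) - p(58) - p(56) + p(51) + p(48) - p(41) - p(37) + p(28) + p(23) - p(12) - p(6)
= 1300156 + 1121505 - 715220 - 526823 + 239943 + 147273 - 44583 - 21637 + 3718 + 1255 - 77 - 11
= 1505499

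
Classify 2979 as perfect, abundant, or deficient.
deficient

Proper divisors of 2979: sum = 1 + 3 + 9 + 331 + 993 = 1337
Since 1337 < 2979, 2979 is deficient.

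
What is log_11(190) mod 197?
76

Baby-step giant-step with step n = ⌈√197⌉ = 15.
Baby steps 11^j mod 197 (j:value) for j=0..14: 0:1, 1:11, 2:121, 3:149, 4:63, 5:102, 6:137, 7:128, 8:29, 9:122, 10:160, 11:184, 12:54, 13:3, 14:33.
Giant-step multiplier: 11^(-15) ≡ 11^(196-15) = 11^181 ≡ 108 (mod 197).
Giant steps γ_i = 190·108^i mod 197: γ_0=190, γ_1=32, γ_2=107, γ_3=130, γ_4=53, γ_5=11 (in table at j=1).
x = i·n + j = 5·15 + 1 = 76.
Check: 11^76 ≡ 190 (mod 197).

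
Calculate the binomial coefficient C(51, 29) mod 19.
2

Using Lucas' theorem:
Write n=51 and k=29 in base 19:
n in base 19: [2, 13]
k in base 19: [1, 10]
C(51,29) mod 19 = ∏ C(n_i, k_i) mod 19
Digit binomials (mod 19): C(2,1) = 2; C(13,10) = 286 ≡ 1
Product: 2 × 1 = 2 ≡ 2 (mod 19)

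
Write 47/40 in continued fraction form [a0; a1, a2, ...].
[1; 5, 1, 2, 2]

Euclidean algorithm steps:
47 = 1 × 40 + 7
40 = 5 × 7 + 5
7 = 1 × 5 + 2
5 = 2 × 2 + 1
2 = 2 × 1 + 0
Continued fraction: [1; 5, 1, 2, 2]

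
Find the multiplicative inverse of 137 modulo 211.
134

gcd(137, 211) = 1, so the inverse exists.
Extended Euclidean algorithm on (211, 137):
211 = 1 × 137 + 74  ⟹  74 = (1)·211 + (-1)·137
137 = 1 × 74 + 63  ⟹  63 = (-1)·211 + (2)·137
74 = 1 × 63 + 11  ⟹  11 = (2)·211 + (-3)·137
63 = 5 × 11 + 8  ⟹  8 = (-11)·211 + (17)·137
11 = 1 × 8 + 3  ⟹  3 = (13)·211 + (-20)·137
8 = 2 × 3 + 2  ⟹  2 = (-37)·211 + (57)·137
3 = 1 × 2 + 1  ⟹  1 = (50)·211 + (-77)·137
So (-77)·137 ≡ 1 (mod 211), i.e. 137^(-1) ≡ -77 ≡ 134 (mod 211).
Check: 137 × 134 = 18358 ≡ 1 (mod 211)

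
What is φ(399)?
216

399 = 3 × 7 × 19
φ(n) = n × ∏(1 - 1/p) for each prime p dividing n
φ(399) = 399 × (1 - 1/3) × (1 - 1/7) × (1 - 1/19) = 216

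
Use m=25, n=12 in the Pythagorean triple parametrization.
(481, 600, 769)

Euclid's formula: a = m² - n², b = 2mn, c = m² + n²
m = 25, n = 12
a = 25² - 12² = 625 - 144 = 481
b = 2 × 25 × 12 = 600
c = 25² + 12² = 625 + 144 = 769
Verification: 481² + 600² = 231361 + 360000 = 591361 = 769² ✓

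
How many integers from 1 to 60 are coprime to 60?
16

60 = 2^2 × 3 × 5
φ(n) = n × ∏(1 - 1/p) for each prime p dividing n
φ(60) = 60 × (1 - 1/2) × (1 - 1/3) × (1 - 1/5) = 16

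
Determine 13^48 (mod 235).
216

Repeated squaring. Binary of 48 = 110000.
13^1 ≡ 13 (mod 235); 13^2 ≡ 169 (mod 235); 13^4 ≡ 126 (mod 235); 13^8 ≡ 131 (mod 235); 13^16 ≡ 6 (mod 235); 13^32 ≡ 36 (mod 235)
13^48 = 13^16 × 13^32 ≡ 216 (mod 235)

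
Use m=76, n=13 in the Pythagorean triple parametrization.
(5607, 1976, 5945)

Euclid's formula: a = m² - n², b = 2mn, c = m² + n²
m = 76, n = 13
a = 76² - 13² = 5776 - 169 = 5607
b = 2 × 76 × 13 = 1976
c = 76² + 13² = 5776 + 169 = 5945
Verification: 5607² + 1976² = 31438449 + 3904576 = 35343025 = 5945² ✓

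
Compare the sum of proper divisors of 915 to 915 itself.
deficient

Proper divisors of 915: sum = 1 + 3 + 5 + 15 + 61 + 183 + 305 = 573
Since 573 < 915, 915 is deficient.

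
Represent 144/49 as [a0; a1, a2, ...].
[2; 1, 15, 3]

Euclidean algorithm steps:
144 = 2 × 49 + 46
49 = 1 × 46 + 3
46 = 15 × 3 + 1
3 = 3 × 1 + 0
Continued fraction: [2; 1, 15, 3]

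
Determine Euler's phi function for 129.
84

129 = 3 × 43
φ(n) = n × ∏(1 - 1/p) for each prime p dividing n
φ(129) = 129 × (1 - 1/3) × (1 - 1/43) = 84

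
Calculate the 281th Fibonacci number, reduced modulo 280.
181

Matrix identity: Q^n = [[F_(n+1), F_n], [F_n, F_(n-1)]] with Q = [[1,1],[1,0]].
n = 281 = 100011001₂. Square-and-multiply, entries mod 280:
Q^1 = [[1,1],[1,0]]
Q^2 = (Q^1)² = [[2,1],[1,1]]
Q^4 = (Q^2)² = [[5,3],[3,2]]
Q^8 = (Q^4)² = [[34,21],[21,13]]
Q^17 = (Q^8)²·Q = [[64,197],[197,147]]
Q^35 = (Q^17)²·Q = [[192,65],[65,127]]
Q^70 = (Q^35)² = [[209,15],[15,194]]
Q^140 = (Q^70)² = [[226,165],[165,61]]
Q^281 = (Q^140)²·Q = [[216,181],[181,35]]
F_281 mod 280 = Q^281[0][1] = 181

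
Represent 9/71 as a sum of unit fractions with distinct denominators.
1/8 + 1/568

Greedy algorithm:
9/71: ceiling(71/9) = 8, use 1/8
1/568: ceiling(568/1) = 568, use 1/568
Result: 9/71 = 1/8 + 1/568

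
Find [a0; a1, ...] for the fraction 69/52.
[1; 3, 17]

Euclidean algorithm steps:
69 = 1 × 52 + 17
52 = 3 × 17 + 1
17 = 17 × 1 + 0
Continued fraction: [1; 3, 17]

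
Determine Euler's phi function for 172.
84

172 = 2^2 × 43
φ(n) = n × ∏(1 - 1/p) for each prime p dividing n
φ(172) = 172 × (1 - 1/2) × (1 - 1/43) = 84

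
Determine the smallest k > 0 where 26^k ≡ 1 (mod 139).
138

139 is prime, so ord(26) divides φ(139) = 138.
Divisors of 138: 1, 2, 3, 6, 23, 46, 69, 138.
Repeated squaring: 26^1 ≡ 26, 26^2 ≡ 120, 26^4 ≡ 83, 26^8 ≡ 78, 26^16 ≡ 107, 26^32 ≡ 51, 26^64 ≡ 99, 26^128 ≡ 71 (mod 139).
Test 26^d mod 139 for each divisor d in increasing order:
26^1 ≡ 26
26^2 ≡ 120
26^3 = 26^2·26^1 ≡ 62
26^6 = 26^4·26^2 ≡ 91
26^23 = 26^16·26^4·26^2·26^1 ≡ 43
26^46 = 26^32·26^8·26^4·26^2 ≡ 42
26^69 = 26^64·26^4·26^1 ≡ 138
26^138 = 26^128·26^8·26^2 ≡ 1  ← first divisor giving 1
The order is 138.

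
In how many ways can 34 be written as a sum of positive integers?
12310

p(n) counts ways to write n as a sum of positive integers (order ignored).
Euler's pentagonal recurrence: p(k) = p(k-1) + p(k-2) - p(k-5) - p(k-7) + p(k-12) + p(k-15) - ... (offsets j(3j∓1)/2, signs ++--, p(0)=1, p(<0)=0).
DP table for k = 0..33: p(0)=1, p(1)=1, p(2)=2, p(3)=3, p(4)=5, p(5)=7, p(6)=11, p(7)=15, p(8)=22, p(9)=30, p(10)=42, p(11)=56, p(12)=77, p(13)=101, p(14)=135, p(15)=176, p(16)=231, p(17)=297, p(18)=385, p(19)=490, p(20)=627, p(21)=792, p(22)=1002, p(23)=1255, p(24)=1575, p(25)=1958, p(26)=2436, p(27)=3010, p(28)=3718, p(29)=4565, p(30)=5604, p(31)=6842, p(32)=8349, p(33)=10143.
Final step: p(34) = p(33) + p(32) - p(29) - p(27) + p(22) + p(19) - p(12) - p(8)
= 10143 + 8349 - 4565 - 3010 + 1002 + 490 - 77 - 22
= 12310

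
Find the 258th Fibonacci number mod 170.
144

Matrix identity: Q^n = [[F_(n+1), F_n], [F_n, F_(n-1)]] with Q = [[1,1],[1,0]].
n = 258 = 100000010₂. Square-and-multiply, entries mod 170:
Q^1 = [[1,1],[1,0]]
Q^2 = (Q^1)² = [[2,1],[1,1]]
Q^4 = (Q^2)² = [[5,3],[3,2]]
Q^8 = (Q^4)² = [[34,21],[21,13]]
Q^16 = (Q^8)² = [[67,137],[137,100]]
Q^32 = (Q^16)² = [[138,99],[99,39]]
Q^64 = (Q^32)² = [[115,13],[13,102]]
Q^129 = (Q^64)²·Q = [[65,134],[134,101]]
Q^258 = (Q^129)² = [[81,144],[144,107]]
F_258 mod 170 = Q^258[0][1] = 144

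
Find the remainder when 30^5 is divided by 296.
176

Repeated squaring. Binary of 5 = 101.
30^1 ≡ 30 (mod 296); 30^2 ≡ 12 (mod 296); 30^4 ≡ 144 (mod 296)
30^5 = 30^1 × 30^4 ≡ 176 (mod 296)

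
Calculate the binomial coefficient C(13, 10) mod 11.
0

Using Lucas' theorem:
Write n=13 and k=10 in base 11:
n in base 11: [1, 2]
k in base 11: [0, 10]
C(13,10) mod 11 = ∏ C(n_i, k_i) mod 11
Digit binomials (mod 11): C(1,0) = 1; C(2,10) = 0 (k_i > n_i)
Product: 1 × 0 = 0 ≡ 0 (mod 11)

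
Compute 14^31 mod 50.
14

Repeated squaring. Binary of 31 = 11111.
14^1 ≡ 14 (mod 50); 14^2 ≡ 46 (mod 50); 14^4 ≡ 16 (mod 50); 14^8 ≡ 6 (mod 50); 14^16 ≡ 36 (mod 50)
14^31 = 14^1 × 14^2 × 14^4 × 14^8 × 14^16 ≡ 14 (mod 50)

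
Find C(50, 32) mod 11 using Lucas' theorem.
0

Using Lucas' theorem:
Write n=50 and k=32 in base 11:
n in base 11: [4, 6]
k in base 11: [2, 10]
C(50,32) mod 11 = ∏ C(n_i, k_i) mod 11
Digit binomials (mod 11): C(4,2) = 6; C(6,10) = 0 (k_i > n_i)
Product: 6 × 0 = 0 ≡ 0 (mod 11)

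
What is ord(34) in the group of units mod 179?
178

179 is prime, so ord(34) divides φ(179) = 178.
Divisors of 178: 1, 2, 89, 178.
Repeated squaring: 34^1 ≡ 34, 34^2 ≡ 82, 34^4 ≡ 101, 34^8 ≡ 177, 34^16 ≡ 4, 34^32 ≡ 16, 34^64 ≡ 77, 34^128 ≡ 22 (mod 179).
Test 34^d mod 179 for each divisor d in increasing order:
34^1 ≡ 34
34^2 ≡ 82
34^89 = 34^64·34^16·34^8·34^1 ≡ 178
34^178 = 34^128·34^32·34^16·34^2 ≡ 1  ← first divisor giving 1
The order is 178.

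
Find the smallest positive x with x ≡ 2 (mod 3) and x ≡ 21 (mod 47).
68

Using Chinese Remainder Theorem:
M = 3 × 47 = 141
M1 = 47, M2 = 3
y1 = 47^(-1) mod 3 = 2
y2 = 3^(-1) mod 47 = 16
x = (2×47×2 + 21×3×16) mod 141 = 68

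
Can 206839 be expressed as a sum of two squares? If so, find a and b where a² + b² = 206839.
Not possible

Factorization: 206839 = 17 × 23^3
By Fermat: n is sum of two squares iff every prime p ≡ 3 (mod 4) appears to even power.
Prime(s) ≡ 3 (mod 4) with odd exponent: [(23, 3)]
Therefore 206839 cannot be expressed as a² + b².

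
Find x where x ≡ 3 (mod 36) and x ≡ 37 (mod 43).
1155

Using Chinese Remainder Theorem:
M = 36 × 43 = 1548
M1 = 43, M2 = 36
y1 = 43^(-1) mod 36 = 31
y2 = 36^(-1) mod 43 = 6
x = (3×43×31 + 37×36×6) mod 1548 = 1155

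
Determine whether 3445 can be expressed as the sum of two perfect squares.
9² + 58² (a=9, b=58)

Factorization: 3445 = 5 × 13 × 53
By Fermat: n is sum of two squares iff every prime p ≡ 3 (mod 4) appears to even power.
All primes ≡ 3 (mod 4) appear to even power.
Search a = 0, 1, 2, … for 3445 - a² a perfect square: first hit at a = 9: 3445 - 81 = 3364 = 58².
3445 = 9² + 58² = 81 + 3364 ✓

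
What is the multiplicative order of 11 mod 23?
22

23 is prime, so ord(11) divides φ(23) = 22.
Divisors of 22: 1, 2, 11, 22.
Repeated squaring: 11^1 ≡ 11, 11^2 ≡ 6, 11^4 ≡ 13, 11^8 ≡ 8, 11^16 ≡ 18 (mod 23).
Test 11^d mod 23 for each divisor d in increasing order:
11^1 ≡ 11
11^2 ≡ 6
11^11 = 11^8·11^2·11^1 ≡ 22
11^22 = 11^16·11^4·11^2 ≡ 1  ← first divisor giving 1
The order is 22.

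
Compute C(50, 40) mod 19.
9

Using Lucas' theorem:
Write n=50 and k=40 in base 19:
n in base 19: [2, 12]
k in base 19: [2, 2]
C(50,40) mod 19 = ∏ C(n_i, k_i) mod 19
Digit binomials (mod 19): C(2,2) = 1; C(12,2) = 66 ≡ 9
Product: 1 × 9 = 9 ≡ 9 (mod 19)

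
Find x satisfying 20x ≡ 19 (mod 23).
x ≡ 9 (mod 23)

gcd(20, 23) = 1, which divides 19, so solutions exist.
Find 20^(-1) mod 23 by the extended Euclidean algorithm:
23 = 1 × 20 + 3  ⟹  3 = (1)·23 + (-1)·20
20 = 6 × 3 + 2  ⟹  2 = (-6)·23 + (7)·20
3 = 1 × 2 + 1  ⟹  1 = (7)·23 + (-8)·20
So (-8)·20 ≡ 1 (mod 23), i.e. 20^(-1) ≡ -8 ≡ 15 (mod 23).
x ≡ 15 × 19 = 285 ≡ 9 (mod 23).
Check: 20 × 9 = 180 ≡ 19 (mod 23).
Unique solution: x ≡ 9 (mod 23)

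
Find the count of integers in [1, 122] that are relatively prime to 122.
60

122 = 2 × 61
φ(n) = n × ∏(1 - 1/p) for each prime p dividing n
φ(122) = 122 × (1 - 1/2) × (1 - 1/61) = 60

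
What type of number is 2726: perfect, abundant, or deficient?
deficient

Proper divisors of 2726: sum = 1 + 2 + 29 + 47 + 58 + 94 + 1363 = 1594
Since 1594 < 2726, 2726 is deficient.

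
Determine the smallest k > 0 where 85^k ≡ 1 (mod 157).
156

157 is prime, so ord(85) divides φ(157) = 156.
Divisors of 156: 1, 2, 3, 4, 6, 12, 13, 26, 39, 52, 78, 156.
Repeated squaring: 85^1 ≡ 85, 85^2 ≡ 3, 85^4 ≡ 9, 85^8 ≡ 81, 85^16 ≡ 124, 85^32 ≡ 147, 85^64 ≡ 100, 85^128 ≡ 109 (mod 157).
Test 85^d mod 157 for each divisor d in increasing order:
85^1 ≡ 85
85^2 ≡ 3
85^3 = 85^2·85^1 ≡ 98
85^4 ≡ 9
85^6 = 85^4·85^2 ≡ 27
85^12 = 85^8·85^4 ≡ 101
85^13 = 85^8·85^4·85^1 ≡ 107
85^26 = 85^16·85^8·85^2 ≡ 145
85^39 = 85^32·85^4·85^2·85^1 ≡ 129
85^52 = 85^32·85^16·85^4 ≡ 144
85^78 = 85^64·85^8·85^4·85^2 ≡ 156
85^156 = 85^128·85^16·85^8·85^4 ≡ 1  ← first divisor giving 1
The order is 156.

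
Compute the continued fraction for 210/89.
[2; 2, 1, 3, 1, 1, 3]

Euclidean algorithm steps:
210 = 2 × 89 + 32
89 = 2 × 32 + 25
32 = 1 × 25 + 7
25 = 3 × 7 + 4
7 = 1 × 4 + 3
4 = 1 × 3 + 1
3 = 3 × 1 + 0
Continued fraction: [2; 2, 1, 3, 1, 1, 3]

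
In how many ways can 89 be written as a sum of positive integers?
49995925

p(n) counts ways to write n as a sum of positive integers (order ignored).
Euler's pentagonal recurrence: p(k) = p(k-1) + p(k-2) - p(k-5) - p(k-7) + p(k-12) + p(k-15) - ... (offsets j(3j∓1)/2, signs ++--, p(0)=1, p(<0)=0).
DP table for k = 0..88: p(0)=1, p(1)=1, p(2)=2, p(3)=3, p(4)=5, p(5)=7, p(6)=11, p(7)=15, p(8)=22, p(9)=30, p(10)=42, p(11)=56, p(12)=77, p(13)=101, p(14)=135, p(15)=176, p(16)=231, p(17)=297, p(18)=385, p(19)=490, p(20)=627, p(21)=792, p(22)=1002, p(23)=1255, p(24)=1575, p(25)=1958, p(26)=2436, p(27)=3010, p(28)=3718, p(29)=4565, p(30)=5604, p(31)=6842, p(32)=8349, p(33)=10143, p(34)=12310, p(35)=14883, p(36)=17977, p(37)=21637, p(38)=26015, p(39)=31185, p(40)=37338, p(41)=44583, p(42)=53174, p(43)=63261, p(44)=75175, p(45)=89134, p(46)=105558, p(47)=124754, p(48)=147273, p(49)=173525, p(50)=204226, p(51)=239943, p(52)=281589, p(53)=329931, p(54)=386155, p(55)=451276, p(56)=526823, p(57)=614154, p(58)=715220, p(59)=831820, p(60)=966467, p(61)=1121505, p(62)=1300156, p(63)=1505499, p(64)=1741630, p(65)=2012558, p(66)=2323520, p(67)=2679689, p(68)=3087735, p(69)=3554345, p(70)=4087968, p(71)=4697205, p(72)=5392783, p(73)=6185689, p(74)=7089500, p(75)=8118264, p(76)=9289091, p(77)=10619863, p(78)=12132164, p(79)=13848650, p(80)=15796476, p(81)=18004327, p(82)=20506255, p(83)=23338469, p(84)=26543660, p(85)=30167357, p(86)=34262962, p(87)=38887673, p(88)=44108109.
Final step: p(89) = p(88) + p(87) - p(84) - p(82) + p(77) + p(74) - p(67) - p(63) + p(54) + p(49) - p(38) - p(32) + p(19) + p(12)
= 44108109 + 38887673 - 26543660 - 20506255 + 10619863 + 7089500 - 2679689 - 1505499 + 386155 + 173525 - 26015 - 8349 + 490 + 77
= 49995925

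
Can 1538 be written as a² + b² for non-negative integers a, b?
13² + 37² (a=13, b=37)

Factorization: 1538 = 2 × 769
By Fermat: n is sum of two squares iff every prime p ≡ 3 (mod 4) appears to even power.
All primes ≡ 3 (mod 4) appear to even power.
Search a = 0, 1, 2, … for 1538 - a² a perfect square: first hit at a = 13: 1538 - 169 = 1369 = 37².
1538 = 13² + 37² = 169 + 1369 ✓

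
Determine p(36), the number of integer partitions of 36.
17977

p(n) counts ways to write n as a sum of positive integers (order ignored).
Euler's pentagonal recurrence: p(k) = p(k-1) + p(k-2) - p(k-5) - p(k-7) + p(k-12) + p(k-15) - ... (offsets j(3j∓1)/2, signs ++--, p(0)=1, p(<0)=0).
DP table for k = 0..35: p(0)=1, p(1)=1, p(2)=2, p(3)=3, p(4)=5, p(5)=7, p(6)=11, p(7)=15, p(8)=22, p(9)=30, p(10)=42, p(11)=56, p(12)=77, p(13)=101, p(14)=135, p(15)=176, p(16)=231, p(17)=297, p(18)=385, p(19)=490, p(20)=627, p(21)=792, p(22)=1002, p(23)=1255, p(24)=1575, p(25)=1958, p(26)=2436, p(27)=3010, p(28)=3718, p(29)=4565, p(30)=5604, p(31)=6842, p(32)=8349, p(33)=10143, p(34)=12310, p(35)=14883.
Final step: p(36) = p(35) + p(34) - p(31) - p(29) + p(24) + p(21) - p(14) - p(10) + p(1)
= 14883 + 12310 - 6842 - 4565 + 1575 + 792 - 135 - 42 + 1
= 17977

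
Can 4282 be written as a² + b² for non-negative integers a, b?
41² + 51² (a=41, b=51)

Factorization: 4282 = 2 × 2141
By Fermat: n is sum of two squares iff every prime p ≡ 3 (mod 4) appears to even power.
All primes ≡ 3 (mod 4) appear to even power.
Search a = 0, 1, 2, … for 4282 - a² a perfect square: first hit at a = 41: 4282 - 1681 = 2601 = 51².
4282 = 41² + 51² = 1681 + 2601 ✓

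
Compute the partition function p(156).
73232243759

p(n) counts ways to write n as a sum of positive integers (order ignored).
Euler's pentagonal recurrence: p(k) = p(k-1) + p(k-2) - p(k-5) - p(k-7) + p(k-12) + p(k-15) - ... (offsets j(3j∓1)/2, signs ++--, p(0)=1, p(<0)=0).
DP table for k = 0..155: p(0)=1, p(1)=1, p(2)=2, p(3)=3, p(4)=5, p(5)=7, p(6)=11, p(7)=15, p(8)=22, p(9)=30, p(10)=42, p(11)=56, p(12)=77, p(13)=101, p(14)=135, p(15)=176, p(16)=231, p(17)=297, p(18)=385, p(19)=490, p(20)=627, p(21)=792, p(22)=1002, p(23)=1255, p(24)=1575, p(25)=1958, p(26)=2436, p(27)=3010, p(28)=3718, p(29)=4565, p(30)=5604, p(31)=6842, p(32)=8349, p(33)=10143, p(34)=12310, p(35)=14883, p(36)=17977, p(37)=21637, p(38)=26015, p(39)=31185, p(40)=37338, p(41)=44583, p(42)=53174, p(43)=63261, p(44)=75175, p(45)=89134, p(46)=105558, p(47)=124754, p(48)=147273, p(49)=173525, p(50)=204226, p(51)=239943, p(52)=281589, p(53)=329931, p(54)=386155, p(55)=451276, p(56)=526823, p(57)=614154, p(58)=715220, p(59)=831820, p(60)=966467, p(61)=1121505, p(62)=1300156, p(63)=1505499, p(64)=1741630, p(65)=2012558, p(66)=2323520, p(67)=2679689, p(68)=3087735, p(69)=3554345, p(70)=4087968, p(71)=4697205, p(72)=5392783, p(73)=6185689, p(74)=7089500, p(75)=8118264, p(76)=9289091, p(77)=10619863, p(78)=12132164, p(79)=13848650, p(80)=15796476, p(81)=18004327, p(82)=20506255, p(83)=23338469, p(84)=26543660, p(85)=30167357, p(86)=34262962, p(87)=38887673, p(88)=44108109, p(89)=49995925, p(90)=56634173, p(91)=64112359, p(92)=72533807, p(93)=82010177, p(94)=92669720, p(95)=104651419, p(96)=118114304, p(97)=133230930, p(98)=150198136, p(99)=169229875, p(100)=190569292, p(101)=214481126, p(102)=241265379, p(103)=271248950, p(104)=304801365, p(105)=342325709, p(106)=384276336, p(107)=431149389, p(108)=483502844, p(109)=541946240, p(110)=607163746, p(111)=679903203, p(112)=761002156, p(113)=851376628, p(114)=952050665, p(115)=1064144451, p(116)=1188908248, p(117)=1327710076, p(118)=1482074143, p(119)=1653668665, p(120)=1844349560, p(121)=2056148051, p(122)=2291320912, p(123)=2552338241, p(124)=2841940500, p(125)=3163127352, p(126)=3519222692, p(127)=3913864295, p(128)=4351078600, p(129)=4835271870, p(130)=5371315400, p(131)=5964539504, p(132)=6620830889, p(133)=7346629512, p(134)=8149040695, p(135)=9035836076, p(136)=10015581680, p(137)=11097645016, p(138)=12292341831, p(139)=13610949895, p(140)=15065878135, p(141)=16670689208, p(142)=18440293320, p(143)=20390982757, p(144)=22540654445, p(145)=24908858009, p(146)=27517052599, p(147)=30388671978, p(148)=33549419497, p(149)=37027355200, p(150)=40853235313, p(151)=45060624582, p(152)=49686288421, p(153)=54770336324, p(154)=60356673280, p(155)=66493182097.
Final step: p(156) = p(155) + p(154) - p(151) - p(149) + p(144) + p(141) - p(134) - p(130) + p(121) + p(116) - p(105) - p(99) + p(86) + p(79) - p(64) - p(56) + p(39) + p(30) - p(11) - p(1)
= 66493182097 + 60356673280 - 45060624582 - 37027355200 + 22540654445 + 16670689208 - 8149040695 - 5371315400 + 2056148051 + 1188908248 - 342325709 - 169229875 + 34262962 + 13848650 - 1741630 - 526823 + 31185 + 5604 - 56 - 1
= 73232243759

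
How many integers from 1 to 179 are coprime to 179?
178

179 = 179
φ(n) = n × ∏(1 - 1/p) for each prime p dividing n
φ(179) = 179 × (1 - 1/179) = 178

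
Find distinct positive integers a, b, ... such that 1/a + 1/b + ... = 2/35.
1/18 + 1/630

Greedy algorithm:
2/35: ceiling(35/2) = 18, use 1/18
1/630: ceiling(630/1) = 630, use 1/630
Result: 2/35 = 1/18 + 1/630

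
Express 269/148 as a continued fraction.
[1; 1, 4, 2, 13]

Euclidean algorithm steps:
269 = 1 × 148 + 121
148 = 1 × 121 + 27
121 = 4 × 27 + 13
27 = 2 × 13 + 1
13 = 13 × 1 + 0
Continued fraction: [1; 1, 4, 2, 13]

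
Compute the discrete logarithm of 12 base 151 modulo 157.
52

Baby-step giant-step with step n = ⌈√157⌉ = 13.
Baby steps 151^j mod 157 (j:value) for j=0..12: 0:1, 1:151, 2:36, 3:98, 4:40, 5:74, 6:27, 7:152, 8:30, 9:134, 10:138, 11:114, 12:101.
Giant-step multiplier: 151^(-13) ≡ 151^(156-13) = 151^143 ≡ 50 (mod 157).
Giant steps γ_i = 12·50^i mod 157: γ_0=12, γ_1=129, γ_2=13, γ_3=22, γ_4=1 (in table at j=0).
x = i·n + j = 4·13 + 0 = 52.
Check: 151^52 ≡ 12 (mod 157).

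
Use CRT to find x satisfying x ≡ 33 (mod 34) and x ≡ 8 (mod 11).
305

Using Chinese Remainder Theorem:
M = 34 × 11 = 374
M1 = 11, M2 = 34
y1 = 11^(-1) mod 34 = 31
y2 = 34^(-1) mod 11 = 1
x = (33×11×31 + 8×34×1) mod 374 = 305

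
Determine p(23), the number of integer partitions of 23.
1255

p(n) counts ways to write n as a sum of positive integers (order ignored).
Euler's pentagonal recurrence: p(k) = p(k-1) + p(k-2) - p(k-5) - p(k-7) + p(k-12) + p(k-15) - ... (offsets j(3j∓1)/2, signs ++--, p(0)=1, p(<0)=0).
DP table for k = 0..22: p(0)=1, p(1)=1, p(2)=2, p(3)=3, p(4)=5, p(5)=7, p(6)=11, p(7)=15, p(8)=22, p(9)=30, p(10)=42, p(11)=56, p(12)=77, p(13)=101, p(14)=135, p(15)=176, p(16)=231, p(17)=297, p(18)=385, p(19)=490, p(20)=627, p(21)=792, p(22)=1002.
Final step: p(23) = p(22) + p(21) - p(18) - p(16) + p(11) + p(8) - p(1)
= 1002 + 792 - 385 - 231 + 56 + 22 - 1
= 1255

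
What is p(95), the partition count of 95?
104651419

p(n) counts ways to write n as a sum of positive integers (order ignored).
Euler's pentagonal recurrence: p(k) = p(k-1) + p(k-2) - p(k-5) - p(k-7) + p(k-12) + p(k-15) - ... (offsets j(3j∓1)/2, signs ++--, p(0)=1, p(<0)=0).
DP table for k = 0..94: p(0)=1, p(1)=1, p(2)=2, p(3)=3, p(4)=5, p(5)=7, p(6)=11, p(7)=15, p(8)=22, p(9)=30, p(10)=42, p(11)=56, p(12)=77, p(13)=101, p(14)=135, p(15)=176, p(16)=231, p(17)=297, p(18)=385, p(19)=490, p(20)=627, p(21)=792, p(22)=1002, p(23)=1255, p(24)=1575, p(25)=1958, p(26)=2436, p(27)=3010, p(28)=3718, p(29)=4565, p(30)=5604, p(31)=6842, p(32)=8349, p(33)=10143, p(34)=12310, p(35)=14883, p(36)=17977, p(37)=21637, p(38)=26015, p(39)=31185, p(40)=37338, p(41)=44583, p(42)=53174, p(43)=63261, p(44)=75175, p(45)=89134, p(46)=105558, p(47)=124754, p(48)=147273, p(49)=173525, p(50)=204226, p(51)=239943, p(52)=281589, p(53)=329931, p(54)=386155, p(55)=451276, p(56)=526823, p(57)=614154, p(58)=715220, p(59)=831820, p(60)=966467, p(61)=1121505, p(62)=1300156, p(63)=1505499, p(64)=1741630, p(65)=2012558, p(66)=2323520, p(67)=2679689, p(68)=3087735, p(69)=3554345, p(70)=4087968, p(71)=4697205, p(72)=5392783, p(73)=6185689, p(74)=7089500, p(75)=8118264, p(76)=9289091, p(77)=10619863, p(78)=12132164, p(79)=13848650, p(80)=15796476, p(81)=18004327, p(82)=20506255, p(83)=23338469, p(84)=26543660, p(85)=30167357, p(86)=34262962, p(87)=38887673, p(88)=44108109, p(89)=49995925, p(90)=56634173, p(91)=64112359, p(92)=72533807, p(93)=82010177, p(94)=92669720.
Final step: p(95) = p(94) + p(93) - p(90) - p(88) + p(83) + p(80) - p(73) - p(69) + p(60) + p(55) - p(44) - p(38) + p(25) + p(18) - p(3)
= 92669720 + 82010177 - 56634173 - 44108109 + 23338469 + 15796476 - 6185689 - 3554345 + 966467 + 451276 - 75175 - 26015 + 1958 + 385 - 3
= 104651419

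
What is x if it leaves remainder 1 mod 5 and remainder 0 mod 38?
76

Using Chinese Remainder Theorem:
M = 5 × 38 = 190
M1 = 38, M2 = 5
y1 = 38^(-1) mod 5 = 2
y2 = 5^(-1) mod 38 = 23
x = (1×38×2 + 0×5×23) mod 190 = 76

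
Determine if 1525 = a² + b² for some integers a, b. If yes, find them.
2² + 39² (a=2, b=39)

Factorization: 1525 = 5^2 × 61
By Fermat: n is sum of two squares iff every prime p ≡ 3 (mod 4) appears to even power.
All primes ≡ 3 (mod 4) appear to even power.
Search a = 0, 1, 2, … for 1525 - a² a perfect square: first hit at a = 2: 1525 - 4 = 1521 = 39².
1525 = 2² + 39² = 4 + 1521 ✓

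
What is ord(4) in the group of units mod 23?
11

23 is prime, so ord(4) divides φ(23) = 22.
Divisors of 22: 1, 2, 11, 22.
Repeated squaring: 4^1 ≡ 4, 4^2 ≡ 16, 4^4 ≡ 3, 4^8 ≡ 9, 4^16 ≡ 12 (mod 23).
Test 4^d mod 23 for each divisor d in increasing order:
4^1 ≡ 4
4^2 ≡ 16
4^11 = 4^8·4^2·4^1 ≡ 1  ← first divisor giving 1
The order is 11.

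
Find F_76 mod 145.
37

Matrix identity: Q^n = [[F_(n+1), F_n], [F_n, F_(n-1)]] with Q = [[1,1],[1,0]].
n = 76 = 1001100₂. Square-and-multiply, entries mod 145:
Q^1 = [[1,1],[1,0]]
Q^2 = (Q^1)² = [[2,1],[1,1]]
Q^4 = (Q^2)² = [[5,3],[3,2]]
Q^9 = (Q^4)²·Q = [[55,34],[34,21]]
Q^19 = (Q^9)²·Q = [[95,121],[121,119]]
Q^38 = (Q^19)² = [[31,84],[84,92]]
Q^76 = (Q^38)² = [[42,37],[37,5]]
F_76 mod 145 = Q^76[0][1] = 37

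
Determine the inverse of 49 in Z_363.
163

gcd(49, 363) = 1, so the inverse exists.
Extended Euclidean algorithm on (363, 49):
363 = 7 × 49 + 20  ⟹  20 = (1)·363 + (-7)·49
49 = 2 × 20 + 9  ⟹  9 = (-2)·363 + (15)·49
20 = 2 × 9 + 2  ⟹  2 = (5)·363 + (-37)·49
9 = 4 × 2 + 1  ⟹  1 = (-22)·363 + (163)·49
So (163)·49 ≡ 1 (mod 363), i.e. 49^(-1) ≡ 163 (mod 363).
Check: 49 × 163 = 7987 ≡ 1 (mod 363)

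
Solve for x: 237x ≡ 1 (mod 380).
93

gcd(237, 380) = 1, so the inverse exists.
Extended Euclidean algorithm on (380, 237):
380 = 1 × 237 + 143  ⟹  143 = (1)·380 + (-1)·237
237 = 1 × 143 + 94  ⟹  94 = (-1)·380 + (2)·237
143 = 1 × 94 + 49  ⟹  49 = (2)·380 + (-3)·237
94 = 1 × 49 + 45  ⟹  45 = (-3)·380 + (5)·237
49 = 1 × 45 + 4  ⟹  4 = (5)·380 + (-8)·237
45 = 11 × 4 + 1  ⟹  1 = (-58)·380 + (93)·237
So (93)·237 ≡ 1 (mod 380), i.e. 237^(-1) ≡ 93 (mod 380).
Check: 237 × 93 = 22041 ≡ 1 (mod 380)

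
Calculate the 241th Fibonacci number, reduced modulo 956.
241

Matrix identity: Q^n = [[F_(n+1), F_n], [F_n, F_(n-1)]] with Q = [[1,1],[1,0]].
n = 241 = 11110001₂. Square-and-multiply, entries mod 956:
Q^1 = [[1,1],[1,0]]
Q^3 = (Q^1)²·Q = [[3,2],[2,1]]
Q^7 = (Q^3)²·Q = [[21,13],[13,8]]
Q^15 = (Q^7)²·Q = [[31,610],[610,377]]
Q^30 = (Q^15)² = [[221,320],[320,857]]
Q^60 = (Q^30)² = [[193,800],[800,349]]
Q^120 = (Q^60)² = [[401,532],[532,825]]
Q^241 = (Q^120)²·Q = [[481,241],[241,240]]
F_241 mod 956 = Q^241[0][1] = 241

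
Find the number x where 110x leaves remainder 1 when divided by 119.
66

gcd(110, 119) = 1, so the inverse exists.
Extended Euclidean algorithm on (119, 110):
119 = 1 × 110 + 9  ⟹  9 = (1)·119 + (-1)·110
110 = 12 × 9 + 2  ⟹  2 = (-12)·119 + (13)·110
9 = 4 × 2 + 1  ⟹  1 = (49)·119 + (-53)·110
So (-53)·110 ≡ 1 (mod 119), i.e. 110^(-1) ≡ -53 ≡ 66 (mod 119).
Check: 110 × 66 = 7260 ≡ 1 (mod 119)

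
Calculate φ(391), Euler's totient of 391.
352

391 = 17 × 23
φ(n) = n × ∏(1 - 1/p) for each prime p dividing n
φ(391) = 391 × (1 - 1/17) × (1 - 1/23) = 352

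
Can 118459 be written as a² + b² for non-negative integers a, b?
Not possible

Factorization: 118459 = 11^3 × 89
By Fermat: n is sum of two squares iff every prime p ≡ 3 (mod 4) appears to even power.
Prime(s) ≡ 3 (mod 4) with odd exponent: [(11, 3)]
Therefore 118459 cannot be expressed as a² + b².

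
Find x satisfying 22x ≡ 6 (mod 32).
x ≡ 9 (mod 16)

gcd(22, 32) = 2, which divides 6, so solutions exist.
Divide through by 2: 11x ≡ 3 (mod 16).
Find 11^(-1) mod 16 by the extended Euclidean algorithm:
16 = 1 × 11 + 5  ⟹  5 = (1)·16 + (-1)·11
11 = 2 × 5 + 1  ⟹  1 = (-2)·16 + (3)·11
So (3)·11 ≡ 1 (mod 16), i.e. 11^(-1) ≡ 3 (mod 16).
x ≡ 3 × 3 = 9 ≡ 9 (mod 16).
Check: 22 × 9 = 198 ≡ 6 (mod 32).
x ≡ 9 (mod 16), giving 2 solutions mod 32.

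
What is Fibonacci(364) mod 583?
377

Matrix identity: Q^n = [[F_(n+1), F_n], [F_n, F_(n-1)]] with Q = [[1,1],[1,0]].
n = 364 = 101101100₂. Square-and-multiply, entries mod 583:
Q^1 = [[1,1],[1,0]]
Q^2 = (Q^1)² = [[2,1],[1,1]]
Q^5 = (Q^2)²·Q = [[8,5],[5,3]]
Q^11 = (Q^5)²·Q = [[144,89],[89,55]]
Q^22 = (Q^11)² = [[90,221],[221,452]]
Q^45 = (Q^22)²·Q = [[74,390],[390,267]]
Q^91 = (Q^45)²·Q = [[232,166],[166,66]]
Q^182 = (Q^91)² = [[343,496],[496,430]]
Q^364 = (Q^182)² = [[456,377],[377,79]]
F_364 mod 583 = Q^364[0][1] = 377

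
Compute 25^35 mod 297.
67

Repeated squaring. Binary of 35 = 100011.
25^1 ≡ 25 (mod 297); 25^2 ≡ 31 (mod 297); 25^4 ≡ 70 (mod 297); 25^8 ≡ 148 (mod 297); 25^16 ≡ 223 (mod 297); 25^32 ≡ 130 (mod 297)
25^35 = 25^1 × 25^2 × 25^32 ≡ 67 (mod 297)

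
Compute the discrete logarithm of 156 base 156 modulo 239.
1

Baby-step giant-step with step n = ⌈√239⌉ = 16.
Baby steps 156^j mod 239 (j:value) for j=0..15: 0:1, 1:156, 2:197, 3:140, 4:91, 5:95, 6:2, 7:73, 8:155, 9:41, 10:182, 11:190, 12:4, 13:146, 14:71, 15:82.
h = 156 is already in the table at j=1, so x = 1.
Check: 156^1 ≡ 156 (mod 239).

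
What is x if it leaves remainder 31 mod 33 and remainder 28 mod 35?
658

Using Chinese Remainder Theorem:
M = 33 × 35 = 1155
M1 = 35, M2 = 33
y1 = 35^(-1) mod 33 = 17
y2 = 33^(-1) mod 35 = 17
x = (31×35×17 + 28×33×17) mod 1155 = 658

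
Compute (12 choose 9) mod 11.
0

Using Lucas' theorem:
Write n=12 and k=9 in base 11:
n in base 11: [1, 1]
k in base 11: [0, 9]
C(12,9) mod 11 = ∏ C(n_i, k_i) mod 11
Digit binomials (mod 11): C(1,0) = 1; C(1,9) = 0 (k_i > n_i)
Product: 1 × 0 = 0 ≡ 0 (mod 11)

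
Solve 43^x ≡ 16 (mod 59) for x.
30

Baby-step giant-step with step n = ⌈√59⌉ = 8.
Baby steps 43^j mod 59 (j:value) for j=0..7: 0:1, 1:43, 2:20, 3:34, 4:46, 5:31, 6:35, 7:30.
Giant-step multiplier: 43^(-8) ≡ 43^(58-8) = 43^50 ≡ 22 (mod 59).
Giant steps γ_i = 16·22^i mod 59: γ_0=16, γ_1=57, γ_2=15, γ_3=35 (in table at j=6).
x = i·n + j = 3·8 + 6 = 30.
Check: 43^30 ≡ 16 (mod 59).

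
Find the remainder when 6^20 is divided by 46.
16

Repeated squaring. Binary of 20 = 10100.
6^1 ≡ 6 (mod 46); 6^2 ≡ 36 (mod 46); 6^4 ≡ 8 (mod 46); 6^8 ≡ 18 (mod 46); 6^16 ≡ 2 (mod 46)
6^20 = 6^4 × 6^16 ≡ 16 (mod 46)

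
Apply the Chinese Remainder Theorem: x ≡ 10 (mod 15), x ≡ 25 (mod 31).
25

Using Chinese Remainder Theorem:
M = 15 × 31 = 465
M1 = 31, M2 = 15
y1 = 31^(-1) mod 15 = 1
y2 = 15^(-1) mod 31 = 29
x = (10×31×1 + 25×15×29) mod 465 = 25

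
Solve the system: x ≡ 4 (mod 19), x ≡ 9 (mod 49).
156

Using Chinese Remainder Theorem:
M = 19 × 49 = 931
M1 = 49, M2 = 19
y1 = 49^(-1) mod 19 = 7
y2 = 19^(-1) mod 49 = 31
x = (4×49×7 + 9×19×31) mod 931 = 156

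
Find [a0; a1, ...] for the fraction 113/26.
[4; 2, 1, 8]

Euclidean algorithm steps:
113 = 4 × 26 + 9
26 = 2 × 9 + 8
9 = 1 × 8 + 1
8 = 8 × 1 + 0
Continued fraction: [4; 2, 1, 8]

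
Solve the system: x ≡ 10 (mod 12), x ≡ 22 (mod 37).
22

Using Chinese Remainder Theorem:
M = 12 × 37 = 444
M1 = 37, M2 = 12
y1 = 37^(-1) mod 12 = 1
y2 = 12^(-1) mod 37 = 34
x = (10×37×1 + 22×12×34) mod 444 = 22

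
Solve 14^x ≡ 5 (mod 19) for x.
10

Baby-step giant-step with step n = ⌈√19⌉ = 5.
Baby steps 14^j mod 19 (j:value) for j=0..4: 0:1, 1:14, 2:6, 3:8, 4:17.
Giant-step multiplier: 14^(-5) ≡ 14^(18-5) = 14^13 ≡ 2 (mod 19).
Giant steps γ_i = 5·2^i mod 19: γ_0=5, γ_1=10, γ_2=1 (in table at j=0).
x = i·n + j = 2·5 + 0 = 10.
Check: 14^10 ≡ 5 (mod 19).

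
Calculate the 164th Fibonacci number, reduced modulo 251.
7

Matrix identity: Q^n = [[F_(n+1), F_n], [F_n, F_(n-1)]] with Q = [[1,1],[1,0]].
n = 164 = 10100100₂. Square-and-multiply, entries mod 251:
Q^1 = [[1,1],[1,0]]
Q^2 = (Q^1)² = [[2,1],[1,1]]
Q^5 = (Q^2)²·Q = [[8,5],[5,3]]
Q^10 = (Q^5)² = [[89,55],[55,34]]
Q^20 = (Q^10)² = [[153,239],[239,165]]
Q^41 = (Q^20)²·Q = [[159,210],[210,200]]
Q^82 = (Q^41)² = [[105,90],[90,15]]
Q^164 = (Q^82)² = [[49,7],[7,42]]
F_164 mod 251 = Q^164[0][1] = 7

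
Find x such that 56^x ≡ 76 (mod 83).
79

Baby-step giant-step with step n = ⌈√83⌉ = 10.
Baby steps 56^j mod 83 (j:value) for j=0..9: 0:1, 1:56, 2:65, 3:71, 4:75, 5:50, 6:61, 7:13, 8:64, 9:15.
Giant-step multiplier: 56^(-10) ≡ 56^(82-10) = 56^72 ≡ 25 (mod 83).
Giant steps γ_i = 76·25^i mod 83: γ_0=76, γ_1=74, γ_2=24, γ_3=19, γ_4=60, γ_5=6, γ_6=67, γ_7=15 (in table at j=9).
x = i·n + j = 7·10 + 9 = 79.
Check: 56^79 ≡ 76 (mod 83).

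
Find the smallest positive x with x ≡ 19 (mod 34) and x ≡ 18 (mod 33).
1107

Using Chinese Remainder Theorem:
M = 34 × 33 = 1122
M1 = 33, M2 = 34
y1 = 33^(-1) mod 34 = 33
y2 = 34^(-1) mod 33 = 1
x = (19×33×33 + 18×34×1) mod 1122 = 1107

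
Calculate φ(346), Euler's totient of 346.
172

346 = 2 × 173
φ(n) = n × ∏(1 - 1/p) for each prime p dividing n
φ(346) = 346 × (1 - 1/2) × (1 - 1/173) = 172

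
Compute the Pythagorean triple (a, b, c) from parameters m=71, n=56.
(1905, 7952, 8177)

Euclid's formula: a = m² - n², b = 2mn, c = m² + n²
m = 71, n = 56
a = 71² - 56² = 5041 - 3136 = 1905
b = 2 × 71 × 56 = 7952
c = 71² + 56² = 5041 + 3136 = 8177
Verification: 1905² + 7952² = 3629025 + 63234304 = 66863329 = 8177² ✓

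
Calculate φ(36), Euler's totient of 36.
12

36 = 2^2 × 3^2
φ(n) = n × ∏(1 - 1/p) for each prime p dividing n
φ(36) = 36 × (1 - 1/2) × (1 - 1/3) = 12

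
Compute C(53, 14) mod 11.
6

Using Lucas' theorem:
Write n=53 and k=14 in base 11:
n in base 11: [4, 9]
k in base 11: [1, 3]
C(53,14) mod 11 = ∏ C(n_i, k_i) mod 11
Digit binomials (mod 11): C(4,1) = 4; C(9,3) = 84 ≡ 7
Product: 4 × 7 = 28 ≡ 6 (mod 11)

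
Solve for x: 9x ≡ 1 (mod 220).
49

gcd(9, 220) = 1, so the inverse exists.
Extended Euclidean algorithm on (220, 9):
220 = 24 × 9 + 4  ⟹  4 = (1)·220 + (-24)·9
9 = 2 × 4 + 1  ⟹  1 = (-2)·220 + (49)·9
So (49)·9 ≡ 1 (mod 220), i.e. 9^(-1) ≡ 49 (mod 220).
Check: 9 × 49 = 441 ≡ 1 (mod 220)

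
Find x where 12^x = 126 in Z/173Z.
106

Baby-step giant-step with step n = ⌈√173⌉ = 14.
Baby steps 12^j mod 173 (j:value) for j=0..13: 0:1, 1:12, 2:144, 3:171, 4:149, 5:58, 6:4, 7:48, 8:57, 9:165, 10:77, 11:59, 12:16, 13:19.
Giant-step multiplier: 12^(-14) ≡ 12^(172-14) = 12^158 ≡ 151 (mod 173).
Giant steps γ_i = 126·151^i mod 173: γ_0=126, γ_1=169, γ_2=88, γ_3=140, γ_4=34, γ_5=117, γ_6=21, γ_7=57 (in table at j=8).
x = i·n + j = 7·14 + 8 = 106.
Check: 12^106 ≡ 126 (mod 173).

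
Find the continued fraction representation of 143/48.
[2; 1, 47]

Euclidean algorithm steps:
143 = 2 × 48 + 47
48 = 1 × 47 + 1
47 = 47 × 1 + 0
Continued fraction: [2; 1, 47]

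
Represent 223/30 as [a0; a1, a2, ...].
[7; 2, 3, 4]

Euclidean algorithm steps:
223 = 7 × 30 + 13
30 = 2 × 13 + 4
13 = 3 × 4 + 1
4 = 4 × 1 + 0
Continued fraction: [7; 2, 3, 4]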